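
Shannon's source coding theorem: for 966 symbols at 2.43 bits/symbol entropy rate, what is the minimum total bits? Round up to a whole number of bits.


Minimum bits >= n * H = 966 * 2.43 = 2347.38, rounded up to a whole number of bits = 2348

2348 bits


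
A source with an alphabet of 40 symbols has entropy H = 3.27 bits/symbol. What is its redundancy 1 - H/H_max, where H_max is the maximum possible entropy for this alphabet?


H_max = log2(K) = log2(40) = 5.3219 bits/symbol. Redundancy = 1 - H/H_max = 1 - 3.27/5.3219 = 1 - 0.6144 = 0.3856

0.3856


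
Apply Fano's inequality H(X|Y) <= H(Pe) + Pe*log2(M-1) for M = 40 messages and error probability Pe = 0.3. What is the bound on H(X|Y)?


H(Pe) = -Pe*log2(Pe) - (1-Pe)*log2(1-Pe) = -0.3*log2(0.3) - 0.7*log2(0.7) = 0.521090 + 0.360201 = 0.8813. Pe*log2(M-1) = 0.3*log2(39) = 1.585621. Bound = H(Pe) + Pe*log2(M-1) = 0.521090 + 0.360201 + 1.585621 = 2.4669

2.4669 bits


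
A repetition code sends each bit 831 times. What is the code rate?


Rate = k/n = 1/831

1/831


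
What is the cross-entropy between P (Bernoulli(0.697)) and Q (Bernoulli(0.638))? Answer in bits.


H(P,Q) = -p*log2(q) - (1-p)*log2(1-q). -0.697*log2(0.638) = 0.451915; -0.303*log2(0.362) = 0.444179. H(P,Q) = 0.451915 + 0.444179 = 0.8961

0.8961 bits


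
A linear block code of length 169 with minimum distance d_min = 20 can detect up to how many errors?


Detection capability = d_min - 1 = 20 - 1 = 19

19 errors


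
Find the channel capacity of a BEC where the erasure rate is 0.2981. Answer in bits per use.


C = 1 - epsilon = 1 - 0.2981 = 0.7019

0.7019 bits


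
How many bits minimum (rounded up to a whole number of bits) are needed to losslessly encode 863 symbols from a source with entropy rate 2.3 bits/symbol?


Minimum bits >= n * H = 863 * 2.3 = 1984.9, rounded up to a whole number of bits = 1985

1985 bits


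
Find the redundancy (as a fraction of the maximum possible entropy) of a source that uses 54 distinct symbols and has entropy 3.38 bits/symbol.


H_max = log2(K) = log2(54) = 5.7549 bits/symbol. Redundancy = 1 - H/H_max = 1 - 3.38/5.7549 = 1 - 0.5873 = 0.4127

0.4127


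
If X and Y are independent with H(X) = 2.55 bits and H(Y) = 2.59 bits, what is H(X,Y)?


For independent variables, H(X,Y) = H(X) + H(Y) = 2.55 + 2.59 = 5.14

5.14 bits


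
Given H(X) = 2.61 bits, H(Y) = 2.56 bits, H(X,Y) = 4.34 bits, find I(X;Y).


I(X;Y) = H(X) + H(Y) - H(X,Y) = 2.61 + 2.56 - 4.34 = 0.83

0.83 bits


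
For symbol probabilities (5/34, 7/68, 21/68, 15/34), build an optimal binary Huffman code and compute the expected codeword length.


Huffman construction (repeatedly merge the two least-probable nodes; each merge adds 1 bit to every symbol beneath it): 7/68 + 5/34 = 1/4; 1/4 + 21/68 = 19/34; 15/34 + 19/34 = 1. Resulting codeword lengths (in the order the probabilities were given): (3, 3, 2, 1). L_avg = sum(p_i * l_i) = 5/34*3 + 7/68*3 + 21/68*2 + 15/34*1 = 123/68 = 1.8088

1.8088 bits


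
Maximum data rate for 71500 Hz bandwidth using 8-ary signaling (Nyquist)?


Rate = 2 * B * log2(M) = 2 * 71500 * 3.0 = 429000.0

429000.0 bps


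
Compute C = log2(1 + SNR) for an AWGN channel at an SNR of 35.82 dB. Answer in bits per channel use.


SNR_linear = 10^(35.82/10) = 3819.4427; C = log2(1 + SNR_linear) = log2(1 + 3819.4427) = 11.8995

11.8995 bits/channel use


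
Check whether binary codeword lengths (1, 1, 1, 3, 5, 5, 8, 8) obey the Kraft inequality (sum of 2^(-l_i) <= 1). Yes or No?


Kraft sum = sum(2^(-l_i)) = 1.6953, need <= 1. Result: violated (a binary prefix-free code with these lengths cannot exist)

No


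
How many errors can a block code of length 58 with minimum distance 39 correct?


Correction capability = floor((d-1)/2) = floor((39-1)/2) = 19

19 errors


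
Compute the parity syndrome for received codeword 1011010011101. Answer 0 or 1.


Syndrome = XOR of all bits = 1 XOR 0 XOR 1 XOR 1 XOR 0 XOR 1 XOR 0 XOR 0 XOR 1 XOR 1 XOR 1 XOR 0 XOR 1 = 0

0


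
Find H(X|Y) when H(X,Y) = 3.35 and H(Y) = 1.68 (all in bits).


H(X|Y) = H(X,Y) - H(Y) = 3.35 - 1.68 = 1.67

1.67 bits


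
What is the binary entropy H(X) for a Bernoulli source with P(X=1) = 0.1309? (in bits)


H = -p*log2(p) - (1-p)*log2(1-p). -0.1309*log2(0.1309) = 0.383990; -0.8691*log2(0.8691) = 0.175911. H = 0.383990 + 0.175911 = 0.5599

0.5599 bits


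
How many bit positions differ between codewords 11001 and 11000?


Count differing positions: . . . . ^ = 1 differences

1


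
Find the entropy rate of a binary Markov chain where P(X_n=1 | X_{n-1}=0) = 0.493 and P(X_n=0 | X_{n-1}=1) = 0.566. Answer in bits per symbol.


Stationary distribution: pi_0 = p10/(p01+p10) = 0.5345, pi_1 = 0.4655. Entropy rate H' = pi_0*H(p01) + pi_1*H(p10) = 0.5345*0.9999 + 0.4655*0.9874 = 0.9941

0.9941 bits/symbol


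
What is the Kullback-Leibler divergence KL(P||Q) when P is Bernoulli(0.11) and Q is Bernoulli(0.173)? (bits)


KL = p*log2(p/q) + (1-p)*log2((1-p)/(1-q)) = 0.11*log2(0.11/0.173) + 0.89*log2(0.89/0.827) = 0.0224

0.0224 bits


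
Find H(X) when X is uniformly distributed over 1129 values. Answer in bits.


H = log2(n) = log2(1129) = 10.1408

10.1408 bits


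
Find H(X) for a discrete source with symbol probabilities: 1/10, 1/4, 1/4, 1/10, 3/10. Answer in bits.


H = -sum(p_i * log2(p_i)). Terms: -(1/10)*log2(1/10) = 0.332193; -(1/4)*log2(1/4) = 0.500000; -(1/4)*log2(1/4) = 0.500000; -(1/10)*log2(1/10) = 0.332193; -(3/10)*log2(3/10) = 0.521090. H = 0.332193 + 0.500000 + 0.500000 + 0.332193 + 0.521090 = 2.1855

2.1855 bits


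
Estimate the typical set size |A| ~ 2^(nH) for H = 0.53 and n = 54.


log2|A_typical| = nH = 54 * 0.53 = 28.62, so |A_typical| ~ 2^28.62 = 4.126e+08

4.126e+08


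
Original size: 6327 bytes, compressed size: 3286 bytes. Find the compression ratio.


Ratio = original / compressed = 6327 / 3286 = 1.9254

1.9254


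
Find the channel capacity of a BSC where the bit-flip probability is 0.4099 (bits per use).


H(p) = -p*log2(p) - (1-p)*log2(1-p) = -0.4099*log2(0.4099) - 0.5901*log2(0.5901) = 0.527400 + 0.449048 = 0.9764. C = 1 - H(p) = 1 - 0.9764 = 0.0236

0.0236 bits


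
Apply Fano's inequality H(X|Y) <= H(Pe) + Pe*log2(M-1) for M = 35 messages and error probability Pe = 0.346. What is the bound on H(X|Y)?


H(Pe) = -Pe*log2(Pe) - (1-Pe)*log2(1-Pe) = -0.346*log2(0.346) - 0.654*log2(0.654) = 0.529780 + 0.400665 = 0.9304. Pe*log2(M-1) = 0.346*log2(34) = 1.760262. Bound = H(Pe) + Pe*log2(M-1) = 0.529780 + 0.400665 + 1.760262 = 2.6907

2.6907 bits


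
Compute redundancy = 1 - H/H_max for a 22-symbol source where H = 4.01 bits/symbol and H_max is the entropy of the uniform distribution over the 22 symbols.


H_max = log2(K) = log2(22) = 4.4594 bits/symbol. Redundancy = 1 - H/H_max = 1 - 4.01/4.4594 = 1 - 0.8992 = 0.1008

0.1008


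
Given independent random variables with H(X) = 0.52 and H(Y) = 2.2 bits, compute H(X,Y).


For independent variables, H(X,Y) = H(X) + H(Y) = 0.52 + 2.2 = 2.72

2.72 bits


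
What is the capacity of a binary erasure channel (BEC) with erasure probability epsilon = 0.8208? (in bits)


C = 1 - epsilon = 1 - 0.8208 = 0.1792

0.1792 bits


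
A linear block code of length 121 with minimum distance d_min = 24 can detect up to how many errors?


Detection capability = d_min - 1 = 24 - 1 = 23

23 errors


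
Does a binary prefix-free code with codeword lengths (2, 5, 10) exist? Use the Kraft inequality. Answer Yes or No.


Kraft sum = sum(2^(-l_i)) = 0.2822, need <= 1. Result: satisfied (a binary prefix-free code with these lengths exists)

Yes


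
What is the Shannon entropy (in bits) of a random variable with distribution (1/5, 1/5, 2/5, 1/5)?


H = -sum(p_i * log2(p_i)). Terms: -(1/5)*log2(1/5) = 0.464386; -(1/5)*log2(1/5) = 0.464386; -(2/5)*log2(2/5) = 0.528771; -(1/5)*log2(1/5) = 0.464386. H = 0.464386 + 0.464386 + 0.528771 + 0.464386 = 1.9219

1.9219 bits


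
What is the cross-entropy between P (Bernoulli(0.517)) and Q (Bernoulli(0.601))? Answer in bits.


H(P,Q) = -p*log2(q) - (1-p)*log2(1-q). -0.517*log2(0.601) = 0.379769; -0.483*log2(0.399) = 0.640236. H(P,Q) = 0.379769 + 0.640236 = 1.02

1.02 bits


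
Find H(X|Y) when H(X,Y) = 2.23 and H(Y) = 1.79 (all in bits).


H(X|Y) = H(X,Y) - H(Y) = 2.23 - 1.79 = 0.44

0.44 bits


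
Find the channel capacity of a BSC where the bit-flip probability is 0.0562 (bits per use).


H(p) = -p*log2(p) - (1-p)*log2(1-p) = -0.0562*log2(0.0562) - 0.9438*log2(0.9438) = 0.233415 + 0.078757 = 0.3122. C = 1 - H(p) = 1 - 0.3122 = 0.6878

0.6878 bits


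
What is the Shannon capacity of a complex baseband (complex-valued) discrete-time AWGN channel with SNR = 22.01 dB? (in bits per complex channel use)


SNR_linear = 10^(22.01/10) = 158.8547; C = log2(1 + SNR_linear) = log2(1 + 158.8547) = 7.3206

7.3206 bits/channel use


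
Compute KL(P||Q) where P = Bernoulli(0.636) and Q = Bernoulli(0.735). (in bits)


KL = p*log2(p/q) + (1-p)*log2((1-p)/(1-q)) = 0.636*log2(0.636/0.735) + 0.364*log2(0.364/0.265) = 0.0339

0.0339 bits


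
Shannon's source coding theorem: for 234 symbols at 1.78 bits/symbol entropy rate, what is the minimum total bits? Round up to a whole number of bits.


Minimum bits >= n * H = 234 * 1.78 = 416.52, rounded up to a whole number of bits = 417

417 bits


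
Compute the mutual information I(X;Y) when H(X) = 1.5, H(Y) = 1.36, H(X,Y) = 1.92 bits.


I(X;Y) = H(X) + H(Y) - H(X,Y) = 1.5 + 1.36 - 1.92 = 0.94

0.94 bits


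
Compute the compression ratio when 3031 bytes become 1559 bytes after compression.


Ratio = original / compressed = 3031 / 1559 = 1.9442

1.9442


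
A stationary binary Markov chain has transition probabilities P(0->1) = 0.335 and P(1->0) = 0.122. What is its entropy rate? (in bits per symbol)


Stationary distribution: pi_0 = p10/(p01+p10) = 0.267, pi_1 = 0.733. Entropy rate H' = pi_0*H(p01) + pi_1*H(p10) = 0.267*0.92 + 0.733*0.5351 = 0.6378

0.6378 bits/symbol


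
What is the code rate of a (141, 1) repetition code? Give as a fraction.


Rate = k/n = 1/141

1/141


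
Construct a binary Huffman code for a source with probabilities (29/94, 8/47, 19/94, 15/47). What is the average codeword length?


Huffman construction (repeatedly merge the two least-probable nodes; each merge adds 1 bit to every symbol beneath it): 8/47 + 19/94 = 35/94; 29/94 + 15/47 = 59/94; 35/94 + 59/94 = 1. Resulting codeword lengths (in the order the probabilities were given): (2, 2, 2, 2). L_avg = sum(p_i * l_i) = 29/94*2 + 8/47*2 + 19/94*2 + 15/47*2 = 2

2.0 bits


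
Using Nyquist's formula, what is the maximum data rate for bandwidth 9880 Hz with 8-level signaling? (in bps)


Rate = 2 * B * log2(M) = 2 * 9880 * 3.0 = 59280.0

59280.0 bps


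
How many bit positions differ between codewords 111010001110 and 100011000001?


Count differing positions: . ^ ^ . . ^ . . ^ ^ ^ ^ = 7 differences

7


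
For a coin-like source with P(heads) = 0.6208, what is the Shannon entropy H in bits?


H = -p*log2(p) - (1-p)*log2(1-p). -0.6208*log2(0.6208) = 0.426986; -0.3792*log2(0.3792) = 0.530489. H = 0.426986 + 0.530489 = 0.9575

0.9575 bits


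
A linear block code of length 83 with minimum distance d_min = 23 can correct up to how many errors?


Correction capability = floor((d-1)/2) = floor((23-1)/2) = 11

11 errors


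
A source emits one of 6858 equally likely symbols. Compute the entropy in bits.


H = log2(n) = log2(6858) = 12.7436

12.7436 bits


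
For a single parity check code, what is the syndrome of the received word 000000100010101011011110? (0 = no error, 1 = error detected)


Syndrome = XOR of all bits = 0 XOR 0 XOR 0 XOR 0 XOR 0 XOR 0 XOR 1 XOR 0 XOR 0 XOR 0 XOR 1 XOR 0 XOR 1 XOR 0 XOR 1 XOR 0 XOR 1 XOR 1 XOR 0 XOR 1 XOR 1 XOR 1 XOR 1 XOR 0 = 0

0


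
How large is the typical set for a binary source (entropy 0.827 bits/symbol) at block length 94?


log2|A_typical| = nH = 94 * 0.827 = 77.738, so |A_typical| ~ 2^77.738 = 2.520e+23

2.520e+23


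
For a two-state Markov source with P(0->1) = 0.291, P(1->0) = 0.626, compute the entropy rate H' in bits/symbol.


Stationary distribution: pi_0 = p10/(p01+p10) = 0.6827, pi_1 = 0.3173. Entropy rate H' = pi_0*H(p01) + pi_1*H(p10) = 0.6827*0.87 + 0.3173*0.9537 = 0.8966

0.8966 bits/symbol


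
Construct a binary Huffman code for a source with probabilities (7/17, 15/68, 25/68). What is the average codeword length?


Huffman construction (repeatedly merge the two least-probable nodes; each merge adds 1 bit to every symbol beneath it): 15/68 + 25/68 = 10/17; 7/17 + 10/17 = 1. Resulting codeword lengths (in the order the probabilities were given): (1, 2, 2). L_avg = sum(p_i * l_i) = 7/17*1 + 15/68*2 + 25/68*2 = 27/17 = 1.5882

1.5882 bits


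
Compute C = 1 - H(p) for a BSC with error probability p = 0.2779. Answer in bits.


H(p) = -p*log2(p) - (1-p)*log2(1-p) = -0.2779*log2(0.2779) - 0.7221*log2(0.7221) = 0.513382 + 0.339192 = 0.8526. C = 1 - H(p) = 1 - 0.8526 = 0.1474

0.1474 bits


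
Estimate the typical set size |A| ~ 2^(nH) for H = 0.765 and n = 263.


log2|A_typical| = nH = 263 * 0.765 = 201.195, so |A_typical| ~ 2^201.195 = 3.679e+60

3.679e+60


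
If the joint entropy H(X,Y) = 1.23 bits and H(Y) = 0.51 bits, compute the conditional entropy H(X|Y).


H(X|Y) = H(X,Y) - H(Y) = 1.23 - 0.51 = 0.72

0.72 bits


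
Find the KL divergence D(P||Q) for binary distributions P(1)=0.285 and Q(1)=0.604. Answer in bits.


KL = p*log2(p/q) + (1-p)*log2((1-p)/(1-q)) = 0.285*log2(0.285/0.604) + 0.715*log2(0.715/0.396) = 0.3007

0.3007 bits


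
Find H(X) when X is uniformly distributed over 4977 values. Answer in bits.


H = log2(n) = log2(4977) = 12.2811

12.2811 bits


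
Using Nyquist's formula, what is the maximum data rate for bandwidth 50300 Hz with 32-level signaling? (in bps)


Rate = 2 * B * log2(M) = 2 * 50300 * 5.0 = 503000.0

503000.0 bps


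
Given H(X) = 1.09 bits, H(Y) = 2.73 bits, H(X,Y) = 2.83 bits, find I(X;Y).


I(X;Y) = H(X) + H(Y) - H(X,Y) = 1.09 + 2.73 - 2.83 = 0.99

0.99 bits


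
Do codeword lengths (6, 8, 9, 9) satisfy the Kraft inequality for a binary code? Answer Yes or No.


Kraft sum = sum(2^(-l_i)) = 0.0234, need <= 1. Result: satisfied (a binary prefix-free code with these lengths exists)

Yes


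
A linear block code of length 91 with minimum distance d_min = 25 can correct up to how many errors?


Correction capability = floor((d-1)/2) = floor((25-1)/2) = 12

12 errors


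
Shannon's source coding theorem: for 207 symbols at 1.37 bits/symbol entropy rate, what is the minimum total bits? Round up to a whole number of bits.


Minimum bits >= n * H = 207 * 1.37 = 283.59, rounded up to a whole number of bits = 284

284 bits


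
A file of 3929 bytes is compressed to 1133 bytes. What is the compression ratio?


Ratio = original / compressed = 3929 / 1133 = 3.4678

3.4678


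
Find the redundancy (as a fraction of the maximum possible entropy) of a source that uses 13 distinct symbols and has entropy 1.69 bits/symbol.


H_max = log2(K) = log2(13) = 3.7004 bits/symbol. Redundancy = 1 - H/H_max = 1 - 1.69/3.7004 = 1 - 0.4567 = 0.5433

0.5433


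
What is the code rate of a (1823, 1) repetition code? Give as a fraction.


Rate = k/n = 1/1823

1/1823


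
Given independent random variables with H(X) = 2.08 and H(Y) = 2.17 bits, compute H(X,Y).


For independent variables, H(X,Y) = H(X) + H(Y) = 2.08 + 2.17 = 4.25

4.25 bits


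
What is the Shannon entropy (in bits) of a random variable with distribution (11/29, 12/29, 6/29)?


H = -sum(p_i * log2(p_i)). Terms: -(11/29)*log2(11/29) = 0.530484; -(12/29)*log2(12/29) = 0.526766; -(6/29)*log2(6/29) = 0.470280. H = 0.530484 + 0.526766 + 0.470280 = 1.5275

1.5275 bits


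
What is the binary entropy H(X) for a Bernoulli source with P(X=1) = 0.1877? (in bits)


H = -p*log2(p) - (1-p)*log2(1-p). -0.1877*log2(0.1877) = 0.453014; -0.8123*log2(0.8123) = 0.243621. H = 0.453014 + 0.243621 = 0.6966

0.6966 bits


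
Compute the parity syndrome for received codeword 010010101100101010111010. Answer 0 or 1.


Syndrome = XOR of all bits = 0 XOR 1 XOR 0 XOR 0 XOR 1 XOR 0 XOR 1 XOR 0 XOR 1 XOR 1 XOR 0 XOR 0 XOR 1 XOR 0 XOR 1 XOR 0 XOR 1 XOR 0 XOR 1 XOR 1 XOR 1 XOR 0 XOR 1 XOR 0 = 0

0


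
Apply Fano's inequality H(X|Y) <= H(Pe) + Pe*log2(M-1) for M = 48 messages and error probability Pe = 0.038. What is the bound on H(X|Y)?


H(Pe) = -Pe*log2(Pe) - (1-Pe)*log2(1-Pe) = -0.038*log2(0.038) - 0.962*log2(0.962) = 0.179279 + 0.053767 = 0.233. Pe*log2(M-1) = 0.038*log2(47) = 0.211074. Bound = H(Pe) + Pe*log2(M-1) = 0.179279 + 0.053767 + 0.211074 = 0.4441

0.4441 bits


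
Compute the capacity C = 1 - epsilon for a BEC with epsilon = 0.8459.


C = 1 - epsilon = 1 - 0.8459 = 0.1541

0.1541 bits


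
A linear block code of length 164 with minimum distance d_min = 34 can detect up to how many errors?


Detection capability = d_min - 1 = 34 - 1 = 33

33 errors


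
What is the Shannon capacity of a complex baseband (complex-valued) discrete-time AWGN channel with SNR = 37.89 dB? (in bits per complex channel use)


SNR_linear = 10^(37.89/10) = 6151.7687; C = log2(1 + SNR_linear) = log2(1 + 6151.7687) = 12.587

12.587 bits/channel use


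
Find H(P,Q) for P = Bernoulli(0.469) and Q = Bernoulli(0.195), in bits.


H(P,Q) = -p*log2(q) - (1-p)*log2(1-q). -0.469*log2(0.195) = 1.106115; -0.531*log2(0.805) = 0.166171. H(P,Q) = 1.106115 + 0.166171 = 1.2723

1.2723 bits


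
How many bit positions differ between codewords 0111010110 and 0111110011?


Count differing positions: . . . . ^ . . ^ . ^ = 3 differences

3


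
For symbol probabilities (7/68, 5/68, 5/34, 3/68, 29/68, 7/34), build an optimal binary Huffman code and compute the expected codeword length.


Huffman construction (repeatedly merge the two least-probable nodes; each merge adds 1 bit to every symbol beneath it): 3/68 + 5/68 = 2/17; 7/68 + 2/17 = 15/68; 5/34 + 7/34 = 6/17; 15/68 + 6/17 = 39/68; 29/68 + 39/68 = 1. Resulting codeword lengths (in the order the probabilities were given): (3, 4, 3, 4, 1, 3). L_avg = sum(p_i * l_i) = 7/68*3 + 5/68*4 + 5/34*3 + 3/68*4 + 29/68*1 + 7/34*3 = 77/34 = 2.2647

2.2647 bits


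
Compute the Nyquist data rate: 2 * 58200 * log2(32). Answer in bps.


Rate = 2 * B * log2(M) = 2 * 58200 * 5.0 = 582000.0

582000.0 bps


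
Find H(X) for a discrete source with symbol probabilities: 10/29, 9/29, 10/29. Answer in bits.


H = -sum(p_i * log2(p_i)). Terms: -(10/29)*log2(10/29) = 0.529673; -(9/29)*log2(9/29) = 0.523879; -(10/29)*log2(10/29) = 0.529673. H = 0.529673 + 0.523879 + 0.529673 = 1.5832

1.5832 bits


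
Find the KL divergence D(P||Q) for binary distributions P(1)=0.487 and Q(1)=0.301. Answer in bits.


KL = p*log2(p/q) + (1-p)*log2((1-p)/(1-q)) = 0.487*log2(0.487/0.301) + 0.513*log2(0.513/0.699) = 0.1091

0.1091 bits


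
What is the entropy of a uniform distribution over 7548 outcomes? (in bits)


H = log2(n) = log2(7548) = 12.8819

12.8819 bits


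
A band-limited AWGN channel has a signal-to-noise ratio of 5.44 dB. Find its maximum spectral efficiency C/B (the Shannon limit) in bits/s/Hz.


SNR_linear = 10^(5.44/10) = 3.4995; C/B = log2(1 + SNR_linear) = log2(1 + 3.4995) = 2.1697

2.1697 bits/s/Hz


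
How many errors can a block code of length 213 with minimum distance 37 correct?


Correction capability = floor((d-1)/2) = floor((37-1)/2) = 18

18 errors


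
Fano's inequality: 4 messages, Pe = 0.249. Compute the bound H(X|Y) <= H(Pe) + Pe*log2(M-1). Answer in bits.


H(Pe) = -Pe*log2(Pe) - (1-Pe)*log2(1-Pe) = -0.249*log2(0.249) - 0.751*log2(0.751) = 0.499440 + 0.310250 = 0.8097. Pe*log2(M-1) = 0.249*log2(3) = 0.394656. Bound = H(Pe) + Pe*log2(M-1) = 0.499440 + 0.310250 + 0.394656 = 1.2043

1.2043 bits


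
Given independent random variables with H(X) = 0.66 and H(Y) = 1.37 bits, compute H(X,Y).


For independent variables, H(X,Y) = H(X) + H(Y) = 0.66 + 1.37 = 2.03

2.03 bits


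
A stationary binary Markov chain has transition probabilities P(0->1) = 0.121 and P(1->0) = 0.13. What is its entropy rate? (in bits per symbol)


Stationary distribution: pi_0 = p10/(p01+p10) = 0.5179, pi_1 = 0.4821. Entropy rate H' = pi_0*H(p01) + pi_1*H(p10) = 0.5179*0.5322 + 0.4821*0.5574 = 0.5444

0.5444 bits/symbol


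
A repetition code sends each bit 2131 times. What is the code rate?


Rate = k/n = 1/2131

1/2131


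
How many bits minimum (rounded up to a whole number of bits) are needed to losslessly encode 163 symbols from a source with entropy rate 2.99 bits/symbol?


Minimum bits >= n * H = 163 * 2.99 = 487.37, rounded up to a whole number of bits = 488

488 bits


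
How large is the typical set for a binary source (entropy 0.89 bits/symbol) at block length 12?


log2|A_typical| = nH = 12 * 0.89 = 10.68, so |A_typical| ~ 2^10.68 = 1.641e+03

1.641e+03


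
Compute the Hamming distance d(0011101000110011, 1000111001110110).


Count differing positions: ^ . ^ ^ . ^ . . . ^ . . . ^ . ^ = 7 differences

7


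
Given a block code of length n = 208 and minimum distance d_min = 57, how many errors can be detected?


Detection capability = d_min - 1 = 57 - 1 = 56

56 errors


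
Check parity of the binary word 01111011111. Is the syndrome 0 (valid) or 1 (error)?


Syndrome = XOR of all bits = 0 XOR 1 XOR 1 XOR 1 XOR 1 XOR 0 XOR 1 XOR 1 XOR 1 XOR 1 XOR 1 = 1

1


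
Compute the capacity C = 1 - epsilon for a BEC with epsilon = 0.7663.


C = 1 - epsilon = 1 - 0.7663 = 0.2337

0.2337 bits


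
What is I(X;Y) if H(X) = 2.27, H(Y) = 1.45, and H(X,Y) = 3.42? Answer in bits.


I(X;Y) = H(X) + H(Y) - H(X,Y) = 2.27 + 1.45 - 3.42 = 0.3

0.3 bits


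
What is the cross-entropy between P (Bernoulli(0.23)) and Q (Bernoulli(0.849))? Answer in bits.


H(P,Q) = -p*log2(q) - (1-p)*log2(1-q). -0.23*log2(0.849) = 0.054318; -0.77*log2(0.151) = 2.100082. H(P,Q) = 0.054318 + 2.100082 = 2.1544

2.1544 bits


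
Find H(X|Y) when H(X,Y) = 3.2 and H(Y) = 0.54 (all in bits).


H(X|Y) = H(X,Y) - H(Y) = 3.2 - 0.54 = 2.66

2.66 bits


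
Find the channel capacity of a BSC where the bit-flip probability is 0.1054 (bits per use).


H(p) = -p*log2(p) - (1-p)*log2(1-p) = -0.1054*log2(0.1054) - 0.8946*log2(0.8946) = 0.342134 + 0.143749 = 0.4859. C = 1 - H(p) = 1 - 0.4859 = 0.5141

0.5141 bits


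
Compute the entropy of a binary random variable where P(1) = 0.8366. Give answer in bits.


H = -p*log2(p) - (1-p)*log2(1-p). -0.8366*log2(0.8366) = 0.215333; -0.1634*log2(0.1634) = 0.427049. H = 0.215333 + 0.427049 = 0.6424

0.6424 bits


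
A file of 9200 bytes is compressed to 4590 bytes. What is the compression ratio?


Ratio = original / compressed = 9200 / 4590 = 2.0044

2.0044


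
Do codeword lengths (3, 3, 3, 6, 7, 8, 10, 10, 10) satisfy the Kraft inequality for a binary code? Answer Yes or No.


Kraft sum = sum(2^(-l_i)) = 0.4053, need <= 1. Result: satisfied (a binary prefix-free code with these lengths exists)

Yes


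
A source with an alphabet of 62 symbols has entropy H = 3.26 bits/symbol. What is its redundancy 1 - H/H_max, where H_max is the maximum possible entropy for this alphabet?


H_max = log2(K) = log2(62) = 5.9542 bits/symbol. Redundancy = 1 - H/H_max = 1 - 3.26/5.9542 = 1 - 0.5475 = 0.4525

0.4525


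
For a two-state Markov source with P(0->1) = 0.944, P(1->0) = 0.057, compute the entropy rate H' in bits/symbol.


Stationary distribution: pi_0 = p10/(p01+p10) = 0.0569, pi_1 = 0.9431. Entropy rate H' = pi_0*H(p01) + pi_1*H(p10) = 0.0569*0.3114 + 0.9431*0.3154 = 0.3152

0.3152 bits/symbol


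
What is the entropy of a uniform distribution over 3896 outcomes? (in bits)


H = log2(n) = log2(3896) = 11.9278

11.9278 bits


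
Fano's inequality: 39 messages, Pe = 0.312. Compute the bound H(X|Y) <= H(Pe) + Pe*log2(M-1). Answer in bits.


H(Pe) = -Pe*log2(Pe) - (1-Pe)*log2(1-Pe) = -0.312*log2(0.312) - 0.688*log2(0.688) = 0.524279 + 0.371189 = 0.8955. Pe*log2(M-1) = 0.312*log2(38) = 1.637353. Bound = H(Pe) + Pe*log2(M-1) = 0.524279 + 0.371189 + 1.637353 = 2.5328

2.5328 bits


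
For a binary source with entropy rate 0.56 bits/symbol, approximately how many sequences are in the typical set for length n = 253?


log2|A_typical| = nH = 253 * 0.56 = 141.68, so |A_typical| ~ 2^141.68 = 4.466e+42

4.466e+42


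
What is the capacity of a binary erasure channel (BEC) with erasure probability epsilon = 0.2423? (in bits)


C = 1 - epsilon = 1 - 0.2423 = 0.7577

0.7577 bits


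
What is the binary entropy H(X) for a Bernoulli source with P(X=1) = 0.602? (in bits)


H = -p*log2(p) - (1-p)*log2(1-p). -0.602*log2(0.602) = 0.440763; -0.398*log2(0.398) = 0.529006. H = 0.440763 + 0.529006 = 0.9698

0.9698 bits


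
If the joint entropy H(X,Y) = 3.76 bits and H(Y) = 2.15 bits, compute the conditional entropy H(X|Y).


H(X|Y) = H(X,Y) - H(Y) = 3.76 - 2.15 = 1.61

1.61 bits


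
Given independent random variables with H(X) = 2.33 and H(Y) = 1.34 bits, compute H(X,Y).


For independent variables, H(X,Y) = H(X) + H(Y) = 2.33 + 1.34 = 3.67

3.67 bits


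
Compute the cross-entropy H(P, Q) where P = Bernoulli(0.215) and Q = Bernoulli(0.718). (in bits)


H(P,Q) = -p*log2(q) - (1-p)*log2(1-q). -0.215*log2(0.718) = 0.102758; -0.785*log2(0.282) = 1.433593. H(P,Q) = 0.102758 + 1.433593 = 1.5364

1.5364 bits


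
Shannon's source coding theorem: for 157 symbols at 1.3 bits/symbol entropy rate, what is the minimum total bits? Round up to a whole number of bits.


Minimum bits >= n * H = 157 * 1.3 = 204.1, rounded up to a whole number of bits = 205

205 bits


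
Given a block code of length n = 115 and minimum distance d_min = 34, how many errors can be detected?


Detection capability = d_min - 1 = 34 - 1 = 33

33 errors


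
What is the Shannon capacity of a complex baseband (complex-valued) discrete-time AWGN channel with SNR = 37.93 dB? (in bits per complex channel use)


SNR_linear = 10^(37.93/10) = 6208.6903; C = log2(1 + SNR_linear) = log2(1 + 6208.6903) = 12.6003

12.6003 bits/channel use


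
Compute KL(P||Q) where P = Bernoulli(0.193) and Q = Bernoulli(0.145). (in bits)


KL = p*log2(p/q) + (1-p)*log2((1-p)/(1-q)) = 0.193*log2(0.193/0.145) + 0.807*log2(0.807/0.855) = 0.0124

0.0124 bits


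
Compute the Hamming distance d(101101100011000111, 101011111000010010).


Count differing positions: . . . ^ ^ . . ^ ^ . ^ ^ . ^ . ^ . ^ = 9 differences

9


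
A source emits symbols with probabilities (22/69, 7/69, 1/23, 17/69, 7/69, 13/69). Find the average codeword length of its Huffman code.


Huffman construction (repeatedly merge the two least-probable nodes; each merge adds 1 bit to every symbol beneath it): 1/23 + 7/69 = 10/69; 7/69 + 10/69 = 17/69; 13/69 + 17/69 = 10/23; 17/69 + 22/69 = 13/23; 10/23 + 13/23 = 1. Resulting codeword lengths (in the order the probabilities were given): (2, 4, 4, 2, 3, 2). L_avg = sum(p_i * l_i) = 22/69*2 + 7/69*4 + 1/23*4 + 17/69*2 + 7/69*3 + 13/69*2 = 55/23 = 2.3913

2.3913 bits


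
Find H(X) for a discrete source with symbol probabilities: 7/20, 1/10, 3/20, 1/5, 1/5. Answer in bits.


H = -sum(p_i * log2(p_i)). Terms: -(7/20)*log2(7/20) = 0.530101; -(1/10)*log2(1/10) = 0.332193; -(3/20)*log2(3/20) = 0.410545; -(1/5)*log2(1/5) = 0.464386; -(1/5)*log2(1/5) = 0.464386. H = 0.530101 + 0.332193 + 0.410545 + 0.464386 + 0.464386 = 2.2016

2.2016 bits


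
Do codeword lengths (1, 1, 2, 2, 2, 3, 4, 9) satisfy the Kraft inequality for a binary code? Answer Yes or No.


Kraft sum = sum(2^(-l_i)) = 1.9395, need <= 1. Result: violated (a binary prefix-free code with these lengths cannot exist)

No


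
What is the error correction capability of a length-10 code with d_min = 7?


Correction capability = floor((d-1)/2) = floor((7-1)/2) = 3

3 errors


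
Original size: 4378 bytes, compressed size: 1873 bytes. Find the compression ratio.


Ratio = original / compressed = 4378 / 1873 = 2.3374

2.3374


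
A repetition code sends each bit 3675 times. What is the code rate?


Rate = k/n = 1/3675

1/3675


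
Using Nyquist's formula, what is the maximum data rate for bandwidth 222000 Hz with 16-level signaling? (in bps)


Rate = 2 * B * log2(M) = 2 * 222000 * 4.0 = 1776000.0

1776000.0 bps


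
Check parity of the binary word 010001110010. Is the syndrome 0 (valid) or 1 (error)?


Syndrome = XOR of all bits = 0 XOR 1 XOR 0 XOR 0 XOR 0 XOR 1 XOR 1 XOR 1 XOR 0 XOR 0 XOR 1 XOR 0 = 1

1


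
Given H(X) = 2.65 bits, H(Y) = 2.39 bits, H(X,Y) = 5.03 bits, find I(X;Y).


I(X;Y) = H(X) + H(Y) - H(X,Y) = 2.65 + 2.39 - 5.03 = 0.01

0.01 bits


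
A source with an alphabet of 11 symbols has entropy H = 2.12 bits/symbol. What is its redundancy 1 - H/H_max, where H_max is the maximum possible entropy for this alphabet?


H_max = log2(K) = log2(11) = 3.4594 bits/symbol. Redundancy = 1 - H/H_max = 1 - 2.12/3.4594 = 1 - 0.6128 = 0.3872

0.3872


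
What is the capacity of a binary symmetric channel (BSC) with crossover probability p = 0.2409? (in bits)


H(p) = -p*log2(p) - (1-p)*log2(1-p) = -0.2409*log2(0.2409) - 0.7591*log2(0.7591) = 0.494687 + 0.301847 = 0.7965. C = 1 - H(p) = 1 - 0.7965 = 0.2035

0.2035 bits


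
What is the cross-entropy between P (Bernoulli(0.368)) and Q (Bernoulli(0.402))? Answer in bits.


H(P,Q) = -p*log2(q) - (1-p)*log2(1-q). -0.368*log2(0.402) = 0.483822; -0.632*log2(0.598) = 0.468807. H(P,Q) = 0.483822 + 0.468807 = 0.9526

0.9526 bits


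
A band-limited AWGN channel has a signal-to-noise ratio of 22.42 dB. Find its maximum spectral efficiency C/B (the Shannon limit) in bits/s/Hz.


SNR_linear = 10^(22.42/10) = 174.5822; C/B = log2(1 + SNR_linear) = log2(1 + 174.5822) = 7.456

7.456 bits/s/Hz


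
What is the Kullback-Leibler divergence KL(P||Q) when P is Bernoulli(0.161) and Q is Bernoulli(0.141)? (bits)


KL = p*log2(p/q) + (1-p)*log2((1-p)/(1-q)) = 0.161*log2(0.161/0.141) + 0.839*log2(0.839/0.859) = 0.0023

0.0023 bits


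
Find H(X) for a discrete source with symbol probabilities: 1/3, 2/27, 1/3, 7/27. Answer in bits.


H = -sum(p_i * log2(p_i)). Terms: -(1/3)*log2(1/3) = 0.528321; -(2/27)*log2(2/27) = 0.278140; -(1/3)*log2(1/3) = 0.528321; -(7/27)*log2(7/27) = 0.504916. H = 0.528321 + 0.278140 + 0.528321 + 0.504916 = 1.8397

1.8397 bits


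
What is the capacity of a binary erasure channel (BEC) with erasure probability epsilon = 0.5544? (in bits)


C = 1 - epsilon = 1 - 0.5544 = 0.4456

0.4456 bits


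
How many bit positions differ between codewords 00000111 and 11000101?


Count differing positions: ^ ^ . . . . ^ . = 3 differences

3


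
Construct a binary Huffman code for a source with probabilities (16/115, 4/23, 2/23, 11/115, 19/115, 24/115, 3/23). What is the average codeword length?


Huffman construction (repeatedly merge the two least-probable nodes; each merge adds 1 bit to every symbol beneath it): 2/23 + 11/115 = 21/115; 3/23 + 16/115 = 31/115; 19/115 + 4/23 = 39/115; 21/115 + 24/115 = 9/23; 31/115 + 39/115 = 14/23; 9/23 + 14/23 = 1. Resulting codeword lengths (in the order the probabilities were given): (3, 3, 3, 3, 3, 2, 3). L_avg = sum(p_i * l_i) = 16/115*3 + 4/23*3 + 2/23*3 + 11/115*3 + 19/115*3 + 24/115*2 + 3/23*3 = 321/115 = 2.7913

2.7913 bits


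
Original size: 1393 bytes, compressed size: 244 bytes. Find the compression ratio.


Ratio = original / compressed = 1393 / 244 = 5.709

5.709


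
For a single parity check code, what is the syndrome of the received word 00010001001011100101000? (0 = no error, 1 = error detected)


Syndrome = XOR of all bits = 0 XOR 0 XOR 0 XOR 1 XOR 0 XOR 0 XOR 0 XOR 1 XOR 0 XOR 0 XOR 1 XOR 0 XOR 1 XOR 1 XOR 1 XOR 0 XOR 0 XOR 1 XOR 0 XOR 1 XOR 0 XOR 0 XOR 0 = 0

0


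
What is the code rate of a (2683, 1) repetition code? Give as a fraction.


Rate = k/n = 1/2683

1/2683


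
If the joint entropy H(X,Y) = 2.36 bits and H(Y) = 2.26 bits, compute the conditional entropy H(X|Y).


H(X|Y) = H(X,Y) - H(Y) = 2.36 - 2.26 = 0.1

0.1 bits


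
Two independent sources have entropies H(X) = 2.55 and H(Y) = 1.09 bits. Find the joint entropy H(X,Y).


For independent variables, H(X,Y) = H(X) + H(Y) = 2.55 + 1.09 = 3.64

3.64 bits


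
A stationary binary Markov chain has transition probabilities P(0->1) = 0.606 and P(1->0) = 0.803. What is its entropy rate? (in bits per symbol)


Stationary distribution: pi_0 = p10/(p01+p10) = 0.5699, pi_1 = 0.4301. Entropy rate H' = pi_0*H(p01) + pi_1*H(p10) = 0.5699*0.9673 + 0.4301*0.7159 = 0.8592

0.8592 bits/symbol


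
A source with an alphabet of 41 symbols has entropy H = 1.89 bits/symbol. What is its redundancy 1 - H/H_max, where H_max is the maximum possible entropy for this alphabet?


H_max = log2(K) = log2(41) = 5.3576 bits/symbol. Redundancy = 1 - H/H_max = 1 - 1.89/5.3576 = 1 - 0.3528 = 0.6472

0.6472


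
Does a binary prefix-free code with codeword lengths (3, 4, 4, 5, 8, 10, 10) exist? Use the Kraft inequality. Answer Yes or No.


Kraft sum = sum(2^(-l_i)) = 0.2871, need <= 1. Result: satisfied (a binary prefix-free code with these lengths exists)

Yes


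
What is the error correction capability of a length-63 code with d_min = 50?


Correction capability = floor((d-1)/2) = floor((50-1)/2) = 24

24 errors


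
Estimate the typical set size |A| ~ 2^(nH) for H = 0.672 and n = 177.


log2|A_typical| = nH = 177 * 0.672 = 118.944, so |A_typical| ~ 2^118.944 = 6.393e+35

6.393e+35


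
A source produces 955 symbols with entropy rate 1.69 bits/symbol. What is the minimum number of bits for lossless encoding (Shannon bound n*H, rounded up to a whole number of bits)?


Minimum bits >= n * H = 955 * 1.69 = 1613.95, rounded up to a whole number of bits = 1614

1614 bits


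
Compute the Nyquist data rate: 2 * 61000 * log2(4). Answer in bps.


Rate = 2 * B * log2(M) = 2 * 61000 * 2.0 = 244000.0

244000.0 bps


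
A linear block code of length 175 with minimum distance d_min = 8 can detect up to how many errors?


Detection capability = d_min - 1 = 8 - 1 = 7

7 errors


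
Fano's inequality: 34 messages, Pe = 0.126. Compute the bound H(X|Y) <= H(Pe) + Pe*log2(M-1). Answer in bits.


H(Pe) = -Pe*log2(Pe) - (1-Pe)*log2(1-Pe) = -0.126*log2(0.126) - 0.874*log2(0.874) = 0.376552 + 0.169814 = 0.5464. Pe*log2(M-1) = 0.126*log2(33) = 0.635594. Bound = H(Pe) + Pe*log2(M-1) = 0.376552 + 0.169814 + 0.635594 = 1.182

1.182 bits


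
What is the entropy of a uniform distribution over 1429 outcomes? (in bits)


H = log2(n) = log2(1429) = 10.4808

10.4808 bits


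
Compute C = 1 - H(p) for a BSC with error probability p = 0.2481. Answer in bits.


H(p) = -p*log2(p) - (1-p)*log2(1-p) = -0.2481*log2(0.2481) - 0.7519*log2(0.7519) = 0.498931 + 0.309322 = 0.8083. C = 1 - H(p) = 1 - 0.8083 = 0.1917

0.1917 bits


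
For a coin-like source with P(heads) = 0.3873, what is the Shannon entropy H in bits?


H = -p*log2(p) - (1-p)*log2(1-p). -0.3873*log2(0.3873) = 0.530011; -0.6127*log2(0.6127) = 0.433024. H = 0.530011 + 0.433024 = 0.963

0.963 bits


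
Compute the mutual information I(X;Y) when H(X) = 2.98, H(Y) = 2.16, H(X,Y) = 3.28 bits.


I(X;Y) = H(X) + H(Y) - H(X,Y) = 2.98 + 2.16 - 3.28 = 1.86

1.86 bits


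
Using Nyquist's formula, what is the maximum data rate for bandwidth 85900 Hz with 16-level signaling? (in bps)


Rate = 2 * B * log2(M) = 2 * 85900 * 4.0 = 687200.0

687200.0 bps


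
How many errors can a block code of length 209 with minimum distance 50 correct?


Correction capability = floor((d-1)/2) = floor((50-1)/2) = 24

24 errors


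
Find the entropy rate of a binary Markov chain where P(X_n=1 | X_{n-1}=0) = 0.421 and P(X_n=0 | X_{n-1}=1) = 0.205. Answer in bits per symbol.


Stationary distribution: pi_0 = p10/(p01+p10) = 0.3275, pi_1 = 0.6725. Entropy rate H' = pi_0*H(p01) + pi_1*H(p10) = 0.3275*0.9819 + 0.6725*0.7318 = 0.8137

0.8137 bits/symbol


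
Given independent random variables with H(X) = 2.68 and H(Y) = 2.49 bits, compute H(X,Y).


For independent variables, H(X,Y) = H(X) + H(Y) = 2.68 + 2.49 = 5.17

5.17 bits


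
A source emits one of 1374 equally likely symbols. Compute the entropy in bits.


H = log2(n) = log2(1374) = 10.4242

10.4242 bits


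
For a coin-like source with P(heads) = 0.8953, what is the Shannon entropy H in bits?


H = -p*log2(p) - (1-p)*log2(1-p). -0.8953*log2(0.8953) = 0.142851; -0.1047*log2(0.1047) = 0.340868. H = 0.142851 + 0.340868 = 0.4837

0.4837 bits


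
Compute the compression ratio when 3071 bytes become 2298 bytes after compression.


Ratio = original / compressed = 3071 / 2298 = 1.3364

1.3364


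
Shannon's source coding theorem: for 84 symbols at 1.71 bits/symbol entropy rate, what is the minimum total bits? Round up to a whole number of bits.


Minimum bits >= n * H = 84 * 1.71 = 143.64, rounded up to a whole number of bits = 144

144 bits


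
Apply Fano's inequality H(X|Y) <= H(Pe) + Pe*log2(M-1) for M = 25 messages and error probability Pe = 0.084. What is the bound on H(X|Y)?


H(Pe) = -Pe*log2(Pe) - (1-Pe)*log2(1-Pe) = -0.084*log2(0.084) - 0.916*log2(0.916) = 0.300171 + 0.115948 = 0.4161. Pe*log2(M-1) = 0.084*log2(24) = 0.385137. Bound = H(Pe) + Pe*log2(M-1) = 0.300171 + 0.115948 + 0.385137 = 0.8013

0.8013 bits


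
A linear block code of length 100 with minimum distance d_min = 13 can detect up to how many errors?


Detection capability = d_min - 1 = 13 - 1 = 12

12 errors


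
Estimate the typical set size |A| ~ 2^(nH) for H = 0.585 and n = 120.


log2|A_typical| = nH = 120 * 0.585 = 70.2, so |A_typical| ~ 2^70.2 = 1.356e+21

1.356e+21


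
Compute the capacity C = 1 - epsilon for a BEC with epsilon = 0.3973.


C = 1 - epsilon = 1 - 0.3973 = 0.6027

0.6027 bits


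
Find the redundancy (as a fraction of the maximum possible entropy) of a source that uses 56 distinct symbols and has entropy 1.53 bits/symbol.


H_max = log2(K) = log2(56) = 5.8074 bits/symbol. Redundancy = 1 - H/H_max = 1 - 1.53/5.8074 = 1 - 0.2635 = 0.7365

0.7365


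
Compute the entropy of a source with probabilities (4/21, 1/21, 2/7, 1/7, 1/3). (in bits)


H = -sum(p_i * log2(p_i)). Terms: -(4/21)*log2(4/21) = 0.455680; -(1/21)*log2(1/21) = 0.209158; -(2/7)*log2(2/7) = 0.516387; -(1/7)*log2(1/7) = 0.401051; -(1/3)*log2(1/3) = 0.528321. H = 0.455680 + 0.209158 + 0.516387 + 0.401051 + 0.528321 = 2.1106

2.1106 bits


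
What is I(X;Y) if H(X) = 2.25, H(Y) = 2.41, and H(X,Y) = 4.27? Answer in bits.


I(X;Y) = H(X) + H(Y) - H(X,Y) = 2.25 + 2.41 - 4.27 = 0.39

0.39 bits


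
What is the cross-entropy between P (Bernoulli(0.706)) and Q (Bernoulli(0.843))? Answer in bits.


H(P,Q) = -p*log2(q) - (1-p)*log2(1-q). -0.706*log2(0.843) = 0.173955; -0.294*log2(0.157) = 0.785322. H(P,Q) = 0.173955 + 0.785322 = 0.9593

0.9593 bits


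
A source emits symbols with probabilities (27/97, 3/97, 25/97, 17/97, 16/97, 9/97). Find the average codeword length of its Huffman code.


Huffman construction (repeatedly merge the two least-probable nodes; each merge adds 1 bit to every symbol beneath it): 3/97 + 9/97 = 12/97; 12/97 + 16/97 = 28/97; 17/97 + 25/97 = 42/97; 27/97 + 28/97 = 55/97; 42/97 + 55/97 = 1. Resulting codeword lengths (in the order the probabilities were given): (2, 4, 2, 2, 3, 4). L_avg = sum(p_i * l_i) = 27/97*2 + 3/97*4 + 25/97*2 + 17/97*2 + 16/97*3 + 9/97*4 = 234/97 = 2.4124

2.4124 bits


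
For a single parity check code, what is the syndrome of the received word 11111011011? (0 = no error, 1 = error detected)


Syndrome = XOR of all bits = 1 XOR 1 XOR 1 XOR 1 XOR 1 XOR 0 XOR 1 XOR 1 XOR 0 XOR 1 XOR 1 = 1

1
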